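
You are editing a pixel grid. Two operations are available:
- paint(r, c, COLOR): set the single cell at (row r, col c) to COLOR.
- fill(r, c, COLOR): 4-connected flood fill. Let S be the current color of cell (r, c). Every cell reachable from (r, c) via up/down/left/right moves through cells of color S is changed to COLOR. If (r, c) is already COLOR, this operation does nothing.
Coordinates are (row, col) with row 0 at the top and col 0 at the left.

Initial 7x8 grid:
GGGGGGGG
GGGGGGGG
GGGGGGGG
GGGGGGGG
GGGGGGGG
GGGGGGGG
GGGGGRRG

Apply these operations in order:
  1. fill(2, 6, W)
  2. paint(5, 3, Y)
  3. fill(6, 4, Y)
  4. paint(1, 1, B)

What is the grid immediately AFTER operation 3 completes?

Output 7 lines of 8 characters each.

Answer: YYYYYYYY
YYYYYYYY
YYYYYYYY
YYYYYYYY
YYYYYYYY
YYYYYYYY
YYYYYRRY

Derivation:
After op 1 fill(2,6,W) [54 cells changed]:
WWWWWWWW
WWWWWWWW
WWWWWWWW
WWWWWWWW
WWWWWWWW
WWWWWWWW
WWWWWRRW
After op 2 paint(5,3,Y):
WWWWWWWW
WWWWWWWW
WWWWWWWW
WWWWWWWW
WWWWWWWW
WWWYWWWW
WWWWWRRW
After op 3 fill(6,4,Y) [53 cells changed]:
YYYYYYYY
YYYYYYYY
YYYYYYYY
YYYYYYYY
YYYYYYYY
YYYYYYYY
YYYYYRRY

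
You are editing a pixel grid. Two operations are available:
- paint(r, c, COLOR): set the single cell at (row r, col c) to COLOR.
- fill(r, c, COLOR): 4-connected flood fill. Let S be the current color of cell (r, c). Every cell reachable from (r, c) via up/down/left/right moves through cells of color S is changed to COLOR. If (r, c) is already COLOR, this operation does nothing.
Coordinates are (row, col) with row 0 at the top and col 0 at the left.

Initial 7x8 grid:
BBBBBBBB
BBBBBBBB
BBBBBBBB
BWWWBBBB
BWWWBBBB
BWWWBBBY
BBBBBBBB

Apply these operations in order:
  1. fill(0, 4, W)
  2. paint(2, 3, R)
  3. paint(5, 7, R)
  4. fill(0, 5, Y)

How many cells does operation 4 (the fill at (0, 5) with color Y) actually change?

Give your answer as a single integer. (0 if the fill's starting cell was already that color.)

Answer: 54

Derivation:
After op 1 fill(0,4,W) [46 cells changed]:
WWWWWWWW
WWWWWWWW
WWWWWWWW
WWWWWWWW
WWWWWWWW
WWWWWWWY
WWWWWWWW
After op 2 paint(2,3,R):
WWWWWWWW
WWWWWWWW
WWWRWWWW
WWWWWWWW
WWWWWWWW
WWWWWWWY
WWWWWWWW
After op 3 paint(5,7,R):
WWWWWWWW
WWWWWWWW
WWWRWWWW
WWWWWWWW
WWWWWWWW
WWWWWWWR
WWWWWWWW
After op 4 fill(0,5,Y) [54 cells changed]:
YYYYYYYY
YYYYYYYY
YYYRYYYY
YYYYYYYY
YYYYYYYY
YYYYYYYR
YYYYYYYY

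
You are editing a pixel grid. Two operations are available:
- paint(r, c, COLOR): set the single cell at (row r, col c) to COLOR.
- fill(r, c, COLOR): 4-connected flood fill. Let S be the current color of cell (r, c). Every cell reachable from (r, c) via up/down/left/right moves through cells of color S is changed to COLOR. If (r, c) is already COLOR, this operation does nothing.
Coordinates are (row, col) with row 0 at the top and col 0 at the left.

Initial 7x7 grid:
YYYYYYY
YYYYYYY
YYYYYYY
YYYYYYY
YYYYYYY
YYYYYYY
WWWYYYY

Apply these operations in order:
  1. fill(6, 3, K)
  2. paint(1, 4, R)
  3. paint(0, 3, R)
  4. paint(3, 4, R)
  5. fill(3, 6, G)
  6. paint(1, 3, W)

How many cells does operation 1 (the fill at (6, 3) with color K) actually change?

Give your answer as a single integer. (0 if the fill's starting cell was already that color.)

Answer: 46

Derivation:
After op 1 fill(6,3,K) [46 cells changed]:
KKKKKKK
KKKKKKK
KKKKKKK
KKKKKKK
KKKKKKK
KKKKKKK
WWWKKKK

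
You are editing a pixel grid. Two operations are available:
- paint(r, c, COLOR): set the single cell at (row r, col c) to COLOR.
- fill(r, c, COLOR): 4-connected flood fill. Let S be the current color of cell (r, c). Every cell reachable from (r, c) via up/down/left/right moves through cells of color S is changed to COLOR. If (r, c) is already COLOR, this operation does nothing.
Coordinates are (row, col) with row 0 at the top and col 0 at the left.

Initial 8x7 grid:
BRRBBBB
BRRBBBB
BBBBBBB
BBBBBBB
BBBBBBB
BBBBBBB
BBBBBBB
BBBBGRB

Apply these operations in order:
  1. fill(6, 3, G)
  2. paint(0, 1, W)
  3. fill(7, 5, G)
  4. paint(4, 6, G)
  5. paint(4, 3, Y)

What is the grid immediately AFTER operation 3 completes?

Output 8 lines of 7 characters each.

After op 1 fill(6,3,G) [50 cells changed]:
GRRGGGG
GRRGGGG
GGGGGGG
GGGGGGG
GGGGGGG
GGGGGGG
GGGGGGG
GGGGGRG
After op 2 paint(0,1,W):
GWRGGGG
GRRGGGG
GGGGGGG
GGGGGGG
GGGGGGG
GGGGGGG
GGGGGGG
GGGGGRG
After op 3 fill(7,5,G) [1 cells changed]:
GWRGGGG
GRRGGGG
GGGGGGG
GGGGGGG
GGGGGGG
GGGGGGG
GGGGGGG
GGGGGGG

Answer: GWRGGGG
GRRGGGG
GGGGGGG
GGGGGGG
GGGGGGG
GGGGGGG
GGGGGGG
GGGGGGG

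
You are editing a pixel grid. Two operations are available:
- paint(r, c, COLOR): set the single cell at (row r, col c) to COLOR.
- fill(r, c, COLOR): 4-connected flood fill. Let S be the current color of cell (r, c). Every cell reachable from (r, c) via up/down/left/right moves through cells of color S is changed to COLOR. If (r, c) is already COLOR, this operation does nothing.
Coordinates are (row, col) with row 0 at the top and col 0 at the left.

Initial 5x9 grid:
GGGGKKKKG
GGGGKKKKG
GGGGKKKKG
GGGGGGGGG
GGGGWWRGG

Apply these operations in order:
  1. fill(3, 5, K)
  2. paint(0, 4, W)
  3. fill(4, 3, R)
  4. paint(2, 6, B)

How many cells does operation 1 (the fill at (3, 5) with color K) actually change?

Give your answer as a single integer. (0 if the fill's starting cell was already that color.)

After op 1 fill(3,5,K) [30 cells changed]:
KKKKKKKKK
KKKKKKKKK
KKKKKKKKK
KKKKKKKKK
KKKKWWRKK

Answer: 30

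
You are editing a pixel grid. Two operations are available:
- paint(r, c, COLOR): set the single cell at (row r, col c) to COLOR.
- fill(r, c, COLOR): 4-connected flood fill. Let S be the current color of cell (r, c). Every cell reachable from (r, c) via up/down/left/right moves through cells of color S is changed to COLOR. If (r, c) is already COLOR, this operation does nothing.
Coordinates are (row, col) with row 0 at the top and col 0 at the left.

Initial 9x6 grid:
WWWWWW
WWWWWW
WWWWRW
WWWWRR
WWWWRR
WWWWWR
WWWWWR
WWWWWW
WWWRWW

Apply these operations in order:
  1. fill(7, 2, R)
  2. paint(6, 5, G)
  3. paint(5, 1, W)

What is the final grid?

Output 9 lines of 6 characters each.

Answer: RRRRRR
RRRRRR
RRRRRR
RRRRRR
RRRRRR
RWRRRR
RRRRRG
RRRRRR
RRRRRR

Derivation:
After op 1 fill(7,2,R) [46 cells changed]:
RRRRRR
RRRRRR
RRRRRR
RRRRRR
RRRRRR
RRRRRR
RRRRRR
RRRRRR
RRRRRR
After op 2 paint(6,5,G):
RRRRRR
RRRRRR
RRRRRR
RRRRRR
RRRRRR
RRRRRR
RRRRRG
RRRRRR
RRRRRR
After op 3 paint(5,1,W):
RRRRRR
RRRRRR
RRRRRR
RRRRRR
RRRRRR
RWRRRR
RRRRRG
RRRRRR
RRRRRR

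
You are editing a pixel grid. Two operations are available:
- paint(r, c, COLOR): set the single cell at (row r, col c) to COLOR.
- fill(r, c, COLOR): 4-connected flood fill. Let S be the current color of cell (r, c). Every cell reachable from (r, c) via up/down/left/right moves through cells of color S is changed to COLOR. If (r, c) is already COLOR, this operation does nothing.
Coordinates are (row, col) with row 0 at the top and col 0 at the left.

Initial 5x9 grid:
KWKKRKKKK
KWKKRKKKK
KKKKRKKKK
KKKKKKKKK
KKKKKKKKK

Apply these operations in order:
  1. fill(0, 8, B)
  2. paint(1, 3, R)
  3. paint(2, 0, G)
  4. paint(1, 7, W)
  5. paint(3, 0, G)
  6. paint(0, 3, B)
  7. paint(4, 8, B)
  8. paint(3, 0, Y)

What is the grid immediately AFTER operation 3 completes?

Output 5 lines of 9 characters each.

After op 1 fill(0,8,B) [40 cells changed]:
BWBBRBBBB
BWBBRBBBB
BBBBRBBBB
BBBBBBBBB
BBBBBBBBB
After op 2 paint(1,3,R):
BWBBRBBBB
BWBRRBBBB
BBBBRBBBB
BBBBBBBBB
BBBBBBBBB
After op 3 paint(2,0,G):
BWBBRBBBB
BWBRRBBBB
GBBBRBBBB
BBBBBBBBB
BBBBBBBBB

Answer: BWBBRBBBB
BWBRRBBBB
GBBBRBBBB
BBBBBBBBB
BBBBBBBBB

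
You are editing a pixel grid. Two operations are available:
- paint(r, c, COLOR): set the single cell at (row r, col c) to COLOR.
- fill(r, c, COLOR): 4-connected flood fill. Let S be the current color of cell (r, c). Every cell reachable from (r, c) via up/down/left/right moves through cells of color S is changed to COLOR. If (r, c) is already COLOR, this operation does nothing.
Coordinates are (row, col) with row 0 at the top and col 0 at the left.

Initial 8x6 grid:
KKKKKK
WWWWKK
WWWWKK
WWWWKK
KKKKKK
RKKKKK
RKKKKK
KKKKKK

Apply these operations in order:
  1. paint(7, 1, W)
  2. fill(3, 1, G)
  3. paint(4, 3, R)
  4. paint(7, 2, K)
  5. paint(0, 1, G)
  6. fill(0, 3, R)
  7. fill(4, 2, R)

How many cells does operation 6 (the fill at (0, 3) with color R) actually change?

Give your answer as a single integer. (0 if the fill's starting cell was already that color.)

After op 1 paint(7,1,W):
KKKKKK
WWWWKK
WWWWKK
WWWWKK
KKKKKK
RKKKKK
RKKKKK
KWKKKK
After op 2 fill(3,1,G) [12 cells changed]:
KKKKKK
GGGGKK
GGGGKK
GGGGKK
KKKKKK
RKKKKK
RKKKKK
KWKKKK
After op 3 paint(4,3,R):
KKKKKK
GGGGKK
GGGGKK
GGGGKK
KKKRKK
RKKKKK
RKKKKK
KWKKKK
After op 4 paint(7,2,K):
KKKKKK
GGGGKK
GGGGKK
GGGGKK
KKKRKK
RKKKKK
RKKKKK
KWKKKK
After op 5 paint(0,1,G):
KGKKKK
GGGGKK
GGGGKK
GGGGKK
KKKRKK
RKKKKK
RKKKKK
KWKKKK
After op 6 fill(0,3,R) [29 cells changed]:
KGRRRR
GGGGRR
GGGGRR
GGGGRR
RRRRRR
RRRRRR
RRRRRR
KWRRRR

Answer: 29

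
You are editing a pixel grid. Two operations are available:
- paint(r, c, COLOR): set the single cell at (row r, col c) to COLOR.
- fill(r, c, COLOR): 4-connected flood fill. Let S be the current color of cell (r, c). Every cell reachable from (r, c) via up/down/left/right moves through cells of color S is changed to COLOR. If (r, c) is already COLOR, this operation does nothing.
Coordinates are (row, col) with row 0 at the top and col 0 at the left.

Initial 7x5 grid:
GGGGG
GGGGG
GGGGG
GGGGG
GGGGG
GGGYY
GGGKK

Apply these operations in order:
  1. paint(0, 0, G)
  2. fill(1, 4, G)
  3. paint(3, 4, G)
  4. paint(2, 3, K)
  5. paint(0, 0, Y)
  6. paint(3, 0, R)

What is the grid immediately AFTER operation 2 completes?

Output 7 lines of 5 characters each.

Answer: GGGGG
GGGGG
GGGGG
GGGGG
GGGGG
GGGYY
GGGKK

Derivation:
After op 1 paint(0,0,G):
GGGGG
GGGGG
GGGGG
GGGGG
GGGGG
GGGYY
GGGKK
After op 2 fill(1,4,G) [0 cells changed]:
GGGGG
GGGGG
GGGGG
GGGGG
GGGGG
GGGYY
GGGKK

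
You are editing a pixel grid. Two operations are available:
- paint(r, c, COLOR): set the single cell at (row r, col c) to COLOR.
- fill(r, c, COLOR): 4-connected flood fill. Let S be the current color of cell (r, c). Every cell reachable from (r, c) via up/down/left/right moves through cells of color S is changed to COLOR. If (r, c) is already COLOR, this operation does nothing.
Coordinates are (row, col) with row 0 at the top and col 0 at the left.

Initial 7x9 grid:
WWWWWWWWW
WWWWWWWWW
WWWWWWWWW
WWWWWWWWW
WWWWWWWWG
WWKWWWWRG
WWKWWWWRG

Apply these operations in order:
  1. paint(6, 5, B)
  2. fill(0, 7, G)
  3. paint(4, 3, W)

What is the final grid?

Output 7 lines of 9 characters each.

After op 1 paint(6,5,B):
WWWWWWWWW
WWWWWWWWW
WWWWWWWWW
WWWWWWWWW
WWWWWWWWG
WWKWWWWRG
WWKWWBWRG
After op 2 fill(0,7,G) [55 cells changed]:
GGGGGGGGG
GGGGGGGGG
GGGGGGGGG
GGGGGGGGG
GGGGGGGGG
GGKGGGGRG
GGKGGBGRG
After op 3 paint(4,3,W):
GGGGGGGGG
GGGGGGGGG
GGGGGGGGG
GGGGGGGGG
GGGWGGGGG
GGKGGGGRG
GGKGGBGRG

Answer: GGGGGGGGG
GGGGGGGGG
GGGGGGGGG
GGGGGGGGG
GGGWGGGGG
GGKGGGGRG
GGKGGBGRG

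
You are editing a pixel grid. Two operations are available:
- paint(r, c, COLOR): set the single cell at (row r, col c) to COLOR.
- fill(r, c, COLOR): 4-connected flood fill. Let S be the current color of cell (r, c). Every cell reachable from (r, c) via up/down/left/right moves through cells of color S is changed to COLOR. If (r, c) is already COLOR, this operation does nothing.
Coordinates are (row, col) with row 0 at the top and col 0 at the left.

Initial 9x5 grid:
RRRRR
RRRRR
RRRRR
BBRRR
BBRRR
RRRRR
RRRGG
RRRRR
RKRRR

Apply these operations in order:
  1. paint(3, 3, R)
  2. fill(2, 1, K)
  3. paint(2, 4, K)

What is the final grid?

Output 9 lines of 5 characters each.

Answer: KKKKK
KKKKK
KKKKK
BBKKK
BBKKK
KKKKK
KKKGG
KKKKK
KKKKK

Derivation:
After op 1 paint(3,3,R):
RRRRR
RRRRR
RRRRR
BBRRR
BBRRR
RRRRR
RRRGG
RRRRR
RKRRR
After op 2 fill(2,1,K) [38 cells changed]:
KKKKK
KKKKK
KKKKK
BBKKK
BBKKK
KKKKK
KKKGG
KKKKK
KKKKK
After op 3 paint(2,4,K):
KKKKK
KKKKK
KKKKK
BBKKK
BBKKK
KKKKK
KKKGG
KKKKK
KKKKK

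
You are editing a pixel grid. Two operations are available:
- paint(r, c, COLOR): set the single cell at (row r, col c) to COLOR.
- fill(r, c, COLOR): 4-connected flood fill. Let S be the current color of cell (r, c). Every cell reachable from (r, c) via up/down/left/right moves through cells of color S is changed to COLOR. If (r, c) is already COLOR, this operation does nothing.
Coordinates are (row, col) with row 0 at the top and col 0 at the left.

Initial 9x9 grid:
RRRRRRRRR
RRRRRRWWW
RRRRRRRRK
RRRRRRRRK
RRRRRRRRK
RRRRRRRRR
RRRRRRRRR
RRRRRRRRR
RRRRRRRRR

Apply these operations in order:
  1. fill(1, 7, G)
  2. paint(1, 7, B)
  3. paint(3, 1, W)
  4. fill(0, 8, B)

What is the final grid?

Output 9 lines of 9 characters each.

Answer: BBBBBBBBB
BBBBBBGBG
BBBBBBBBK
BWBBBBBBK
BBBBBBBBK
BBBBBBBBB
BBBBBBBBB
BBBBBBBBB
BBBBBBBBB

Derivation:
After op 1 fill(1,7,G) [3 cells changed]:
RRRRRRRRR
RRRRRRGGG
RRRRRRRRK
RRRRRRRRK
RRRRRRRRK
RRRRRRRRR
RRRRRRRRR
RRRRRRRRR
RRRRRRRRR
After op 2 paint(1,7,B):
RRRRRRRRR
RRRRRRGBG
RRRRRRRRK
RRRRRRRRK
RRRRRRRRK
RRRRRRRRR
RRRRRRRRR
RRRRRRRRR
RRRRRRRRR
After op 3 paint(3,1,W):
RRRRRRRRR
RRRRRRGBG
RRRRRRRRK
RWRRRRRRK
RRRRRRRRK
RRRRRRRRR
RRRRRRRRR
RRRRRRRRR
RRRRRRRRR
After op 4 fill(0,8,B) [74 cells changed]:
BBBBBBBBB
BBBBBBGBG
BBBBBBBBK
BWBBBBBBK
BBBBBBBBK
BBBBBBBBB
BBBBBBBBB
BBBBBBBBB
BBBBBBBBB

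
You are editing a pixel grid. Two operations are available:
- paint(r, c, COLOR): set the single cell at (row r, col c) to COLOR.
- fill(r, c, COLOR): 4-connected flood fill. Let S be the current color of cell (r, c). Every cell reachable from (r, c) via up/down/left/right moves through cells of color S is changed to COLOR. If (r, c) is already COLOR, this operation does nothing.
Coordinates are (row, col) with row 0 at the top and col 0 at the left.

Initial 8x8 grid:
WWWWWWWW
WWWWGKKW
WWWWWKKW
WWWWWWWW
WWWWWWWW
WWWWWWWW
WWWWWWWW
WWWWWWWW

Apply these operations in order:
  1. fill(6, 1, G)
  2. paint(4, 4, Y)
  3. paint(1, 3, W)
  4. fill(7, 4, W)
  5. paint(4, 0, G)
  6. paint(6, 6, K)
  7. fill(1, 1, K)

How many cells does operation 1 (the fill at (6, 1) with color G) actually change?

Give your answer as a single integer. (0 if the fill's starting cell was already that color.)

After op 1 fill(6,1,G) [59 cells changed]:
GGGGGGGG
GGGGGKKG
GGGGGKKG
GGGGGGGG
GGGGGGGG
GGGGGGGG
GGGGGGGG
GGGGGGGG

Answer: 59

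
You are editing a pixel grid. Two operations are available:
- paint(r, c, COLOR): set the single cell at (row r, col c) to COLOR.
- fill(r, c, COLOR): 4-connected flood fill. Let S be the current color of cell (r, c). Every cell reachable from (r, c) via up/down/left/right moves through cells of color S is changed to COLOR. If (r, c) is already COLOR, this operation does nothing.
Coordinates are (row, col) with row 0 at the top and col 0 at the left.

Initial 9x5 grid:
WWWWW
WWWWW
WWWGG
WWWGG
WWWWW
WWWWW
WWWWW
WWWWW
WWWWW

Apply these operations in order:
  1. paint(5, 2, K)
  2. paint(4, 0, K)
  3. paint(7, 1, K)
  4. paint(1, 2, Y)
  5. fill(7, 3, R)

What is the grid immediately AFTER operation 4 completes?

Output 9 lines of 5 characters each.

After op 1 paint(5,2,K):
WWWWW
WWWWW
WWWGG
WWWGG
WWWWW
WWKWW
WWWWW
WWWWW
WWWWW
After op 2 paint(4,0,K):
WWWWW
WWWWW
WWWGG
WWWGG
KWWWW
WWKWW
WWWWW
WWWWW
WWWWW
After op 3 paint(7,1,K):
WWWWW
WWWWW
WWWGG
WWWGG
KWWWW
WWKWW
WWWWW
WKWWW
WWWWW
After op 4 paint(1,2,Y):
WWWWW
WWYWW
WWWGG
WWWGG
KWWWW
WWKWW
WWWWW
WKWWW
WWWWW

Answer: WWWWW
WWYWW
WWWGG
WWWGG
KWWWW
WWKWW
WWWWW
WKWWW
WWWWW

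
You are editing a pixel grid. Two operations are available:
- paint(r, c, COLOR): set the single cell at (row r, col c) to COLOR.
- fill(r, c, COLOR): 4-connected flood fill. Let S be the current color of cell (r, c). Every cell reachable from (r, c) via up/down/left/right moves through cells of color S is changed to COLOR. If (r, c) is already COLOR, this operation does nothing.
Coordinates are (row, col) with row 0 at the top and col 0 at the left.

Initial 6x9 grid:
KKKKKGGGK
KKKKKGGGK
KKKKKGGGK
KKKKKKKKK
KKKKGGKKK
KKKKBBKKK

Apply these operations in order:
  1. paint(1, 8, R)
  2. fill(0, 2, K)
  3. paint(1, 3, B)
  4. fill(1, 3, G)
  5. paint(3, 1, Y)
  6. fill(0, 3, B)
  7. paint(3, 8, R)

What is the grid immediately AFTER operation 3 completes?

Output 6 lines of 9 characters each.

Answer: KKKKKGGGK
KKKBKGGGR
KKKKKGGGK
KKKKKKKKK
KKKKGGKKK
KKKKBBKKK

Derivation:
After op 1 paint(1,8,R):
KKKKKGGGK
KKKKKGGGR
KKKKKGGGK
KKKKKKKKK
KKKKGGKKK
KKKKBBKKK
After op 2 fill(0,2,K) [0 cells changed]:
KKKKKGGGK
KKKKKGGGR
KKKKKGGGK
KKKKKKKKK
KKKKGGKKK
KKKKBBKKK
After op 3 paint(1,3,B):
KKKKKGGGK
KKKBKGGGR
KKKKKGGGK
KKKKKKKKK
KKKKGGKKK
KKKKBBKKK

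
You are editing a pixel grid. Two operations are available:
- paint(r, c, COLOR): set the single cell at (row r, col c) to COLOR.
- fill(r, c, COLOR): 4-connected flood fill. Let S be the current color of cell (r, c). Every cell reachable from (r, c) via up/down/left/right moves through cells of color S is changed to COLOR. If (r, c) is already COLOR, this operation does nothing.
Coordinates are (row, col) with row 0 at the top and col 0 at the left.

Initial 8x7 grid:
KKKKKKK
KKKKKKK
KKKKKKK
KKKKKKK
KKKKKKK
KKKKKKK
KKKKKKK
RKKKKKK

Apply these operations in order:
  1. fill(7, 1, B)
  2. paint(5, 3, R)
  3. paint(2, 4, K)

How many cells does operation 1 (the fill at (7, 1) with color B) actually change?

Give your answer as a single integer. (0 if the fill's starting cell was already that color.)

Answer: 55

Derivation:
After op 1 fill(7,1,B) [55 cells changed]:
BBBBBBB
BBBBBBB
BBBBBBB
BBBBBBB
BBBBBBB
BBBBBBB
BBBBBBB
RBBBBBB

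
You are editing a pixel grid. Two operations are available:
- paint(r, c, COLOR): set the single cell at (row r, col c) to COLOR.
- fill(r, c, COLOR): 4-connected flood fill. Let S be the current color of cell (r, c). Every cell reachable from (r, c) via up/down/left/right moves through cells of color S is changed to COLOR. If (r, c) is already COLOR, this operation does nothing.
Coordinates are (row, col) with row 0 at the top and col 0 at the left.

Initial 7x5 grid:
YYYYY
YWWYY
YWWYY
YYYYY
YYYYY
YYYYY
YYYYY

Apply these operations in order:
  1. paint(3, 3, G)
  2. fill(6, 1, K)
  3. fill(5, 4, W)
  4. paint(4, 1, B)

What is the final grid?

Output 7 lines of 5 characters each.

After op 1 paint(3,3,G):
YYYYY
YWWYY
YWWYY
YYYGY
YYYYY
YYYYY
YYYYY
After op 2 fill(6,1,K) [30 cells changed]:
KKKKK
KWWKK
KWWKK
KKKGK
KKKKK
KKKKK
KKKKK
After op 3 fill(5,4,W) [30 cells changed]:
WWWWW
WWWWW
WWWWW
WWWGW
WWWWW
WWWWW
WWWWW
After op 4 paint(4,1,B):
WWWWW
WWWWW
WWWWW
WWWGW
WBWWW
WWWWW
WWWWW

Answer: WWWWW
WWWWW
WWWWW
WWWGW
WBWWW
WWWWW
WWWWW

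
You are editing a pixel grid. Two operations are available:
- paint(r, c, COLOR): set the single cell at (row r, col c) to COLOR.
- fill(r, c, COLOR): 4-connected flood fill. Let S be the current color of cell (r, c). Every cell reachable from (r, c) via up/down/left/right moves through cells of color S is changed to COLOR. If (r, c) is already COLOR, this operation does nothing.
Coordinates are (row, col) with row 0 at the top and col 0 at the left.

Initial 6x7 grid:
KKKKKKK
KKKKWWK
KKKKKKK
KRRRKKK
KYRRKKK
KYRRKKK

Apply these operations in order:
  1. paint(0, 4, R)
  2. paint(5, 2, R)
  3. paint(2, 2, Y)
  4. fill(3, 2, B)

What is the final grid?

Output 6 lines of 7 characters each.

After op 1 paint(0,4,R):
KKKKRKK
KKKKWWK
KKKKKKK
KRRRKKK
KYRRKKK
KYRRKKK
After op 2 paint(5,2,R):
KKKKRKK
KKKKWWK
KKKKKKK
KRRRKKK
KYRRKKK
KYRRKKK
After op 3 paint(2,2,Y):
KKKKRKK
KKKKWWK
KKYKKKK
KRRRKKK
KYRRKKK
KYRRKKK
After op 4 fill(3,2,B) [7 cells changed]:
KKKKRKK
KKKKWWK
KKYKKKK
KBBBKKK
KYBBKKK
KYBBKKK

Answer: KKKKRKK
KKKKWWK
KKYKKKK
KBBBKKK
KYBBKKK
KYBBKKK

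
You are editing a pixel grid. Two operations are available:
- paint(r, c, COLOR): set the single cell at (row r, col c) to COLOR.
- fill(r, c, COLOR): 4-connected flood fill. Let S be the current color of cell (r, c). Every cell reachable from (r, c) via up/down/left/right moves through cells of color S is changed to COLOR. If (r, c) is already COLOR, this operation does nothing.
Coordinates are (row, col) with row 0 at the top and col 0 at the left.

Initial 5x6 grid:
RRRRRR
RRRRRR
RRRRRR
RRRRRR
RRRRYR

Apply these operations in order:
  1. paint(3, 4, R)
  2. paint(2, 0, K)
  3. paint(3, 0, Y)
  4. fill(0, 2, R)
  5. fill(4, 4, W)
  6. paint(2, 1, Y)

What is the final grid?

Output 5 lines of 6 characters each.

Answer: RRRRRR
RRRRRR
KYRRRR
YRRRRR
RRRRWR

Derivation:
After op 1 paint(3,4,R):
RRRRRR
RRRRRR
RRRRRR
RRRRRR
RRRRYR
After op 2 paint(2,0,K):
RRRRRR
RRRRRR
KRRRRR
RRRRRR
RRRRYR
After op 3 paint(3,0,Y):
RRRRRR
RRRRRR
KRRRRR
YRRRRR
RRRRYR
After op 4 fill(0,2,R) [0 cells changed]:
RRRRRR
RRRRRR
KRRRRR
YRRRRR
RRRRYR
After op 5 fill(4,4,W) [1 cells changed]:
RRRRRR
RRRRRR
KRRRRR
YRRRRR
RRRRWR
After op 6 paint(2,1,Y):
RRRRRR
RRRRRR
KYRRRR
YRRRRR
RRRRWR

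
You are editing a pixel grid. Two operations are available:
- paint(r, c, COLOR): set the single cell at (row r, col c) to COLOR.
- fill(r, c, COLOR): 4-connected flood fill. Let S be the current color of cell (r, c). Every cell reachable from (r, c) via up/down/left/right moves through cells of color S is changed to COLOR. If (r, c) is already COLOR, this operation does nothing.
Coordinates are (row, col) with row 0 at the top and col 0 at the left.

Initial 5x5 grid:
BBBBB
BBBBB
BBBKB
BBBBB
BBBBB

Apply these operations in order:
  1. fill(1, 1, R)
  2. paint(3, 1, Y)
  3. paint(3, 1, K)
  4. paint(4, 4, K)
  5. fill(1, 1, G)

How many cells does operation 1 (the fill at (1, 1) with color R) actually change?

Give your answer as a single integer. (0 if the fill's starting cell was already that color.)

Answer: 24

Derivation:
After op 1 fill(1,1,R) [24 cells changed]:
RRRRR
RRRRR
RRRKR
RRRRR
RRRRR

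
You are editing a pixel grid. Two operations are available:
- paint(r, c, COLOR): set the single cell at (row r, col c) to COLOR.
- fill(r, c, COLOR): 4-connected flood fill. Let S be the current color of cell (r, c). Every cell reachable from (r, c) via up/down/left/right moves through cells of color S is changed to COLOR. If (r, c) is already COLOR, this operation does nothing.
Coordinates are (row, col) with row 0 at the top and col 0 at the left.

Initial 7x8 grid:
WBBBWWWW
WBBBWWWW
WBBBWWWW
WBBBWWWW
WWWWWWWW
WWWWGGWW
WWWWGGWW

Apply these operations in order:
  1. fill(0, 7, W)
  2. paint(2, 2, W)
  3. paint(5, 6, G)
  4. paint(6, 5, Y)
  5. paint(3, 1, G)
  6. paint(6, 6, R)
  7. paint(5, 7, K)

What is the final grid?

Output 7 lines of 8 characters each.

After op 1 fill(0,7,W) [0 cells changed]:
WBBBWWWW
WBBBWWWW
WBBBWWWW
WBBBWWWW
WWWWWWWW
WWWWGGWW
WWWWGGWW
After op 2 paint(2,2,W):
WBBBWWWW
WBBBWWWW
WBWBWWWW
WBBBWWWW
WWWWWWWW
WWWWGGWW
WWWWGGWW
After op 3 paint(5,6,G):
WBBBWWWW
WBBBWWWW
WBWBWWWW
WBBBWWWW
WWWWWWWW
WWWWGGGW
WWWWGGWW
After op 4 paint(6,5,Y):
WBBBWWWW
WBBBWWWW
WBWBWWWW
WBBBWWWW
WWWWWWWW
WWWWGGGW
WWWWGYWW
After op 5 paint(3,1,G):
WBBBWWWW
WBBBWWWW
WBWBWWWW
WGBBWWWW
WWWWWWWW
WWWWGGGW
WWWWGYWW
After op 6 paint(6,6,R):
WBBBWWWW
WBBBWWWW
WBWBWWWW
WGBBWWWW
WWWWWWWW
WWWWGGGW
WWWWGYRW
After op 7 paint(5,7,K):
WBBBWWWW
WBBBWWWW
WBWBWWWW
WGBBWWWW
WWWWWWWW
WWWWGGGK
WWWWGYRW

Answer: WBBBWWWW
WBBBWWWW
WBWBWWWW
WGBBWWWW
WWWWWWWW
WWWWGGGK
WWWWGYRW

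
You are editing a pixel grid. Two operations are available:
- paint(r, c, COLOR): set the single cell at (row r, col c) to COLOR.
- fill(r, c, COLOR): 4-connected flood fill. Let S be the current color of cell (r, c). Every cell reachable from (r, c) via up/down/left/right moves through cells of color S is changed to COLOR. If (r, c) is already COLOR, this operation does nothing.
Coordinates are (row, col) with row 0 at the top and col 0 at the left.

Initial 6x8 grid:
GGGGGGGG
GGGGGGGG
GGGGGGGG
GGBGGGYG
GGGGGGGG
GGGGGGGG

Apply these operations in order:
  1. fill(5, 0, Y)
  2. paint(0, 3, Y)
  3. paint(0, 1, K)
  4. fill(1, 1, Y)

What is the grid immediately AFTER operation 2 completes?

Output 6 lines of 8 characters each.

After op 1 fill(5,0,Y) [46 cells changed]:
YYYYYYYY
YYYYYYYY
YYYYYYYY
YYBYYYYY
YYYYYYYY
YYYYYYYY
After op 2 paint(0,3,Y):
YYYYYYYY
YYYYYYYY
YYYYYYYY
YYBYYYYY
YYYYYYYY
YYYYYYYY

Answer: YYYYYYYY
YYYYYYYY
YYYYYYYY
YYBYYYYY
YYYYYYYY
YYYYYYYY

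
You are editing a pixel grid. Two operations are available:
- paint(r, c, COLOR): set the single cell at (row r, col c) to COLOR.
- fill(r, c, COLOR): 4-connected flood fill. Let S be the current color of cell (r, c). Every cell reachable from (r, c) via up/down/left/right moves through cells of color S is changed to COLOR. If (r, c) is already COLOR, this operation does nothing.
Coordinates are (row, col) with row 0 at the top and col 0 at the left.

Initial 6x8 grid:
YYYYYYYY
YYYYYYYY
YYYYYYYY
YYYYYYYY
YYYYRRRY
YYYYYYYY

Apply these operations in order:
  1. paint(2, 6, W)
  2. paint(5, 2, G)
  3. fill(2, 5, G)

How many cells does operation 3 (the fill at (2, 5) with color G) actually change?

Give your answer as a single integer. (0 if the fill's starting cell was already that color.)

Answer: 43

Derivation:
After op 1 paint(2,6,W):
YYYYYYYY
YYYYYYYY
YYYYYYWY
YYYYYYYY
YYYYRRRY
YYYYYYYY
After op 2 paint(5,2,G):
YYYYYYYY
YYYYYYYY
YYYYYYWY
YYYYYYYY
YYYYRRRY
YYGYYYYY
After op 3 fill(2,5,G) [43 cells changed]:
GGGGGGGG
GGGGGGGG
GGGGGGWG
GGGGGGGG
GGGGRRRG
GGGGGGGG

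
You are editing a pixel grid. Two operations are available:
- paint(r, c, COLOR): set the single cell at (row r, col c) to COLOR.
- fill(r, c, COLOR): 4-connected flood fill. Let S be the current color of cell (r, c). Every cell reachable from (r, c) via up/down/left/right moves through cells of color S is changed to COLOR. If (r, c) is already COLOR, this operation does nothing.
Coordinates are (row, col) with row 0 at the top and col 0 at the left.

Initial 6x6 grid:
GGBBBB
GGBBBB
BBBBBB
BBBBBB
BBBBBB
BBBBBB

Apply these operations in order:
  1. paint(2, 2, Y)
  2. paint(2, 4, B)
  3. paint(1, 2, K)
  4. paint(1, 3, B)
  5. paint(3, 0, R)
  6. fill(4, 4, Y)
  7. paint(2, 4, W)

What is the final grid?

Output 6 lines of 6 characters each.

Answer: GGYYYY
GGKYYY
YYYYWY
RYYYYY
YYYYYY
YYYYYY

Derivation:
After op 1 paint(2,2,Y):
GGBBBB
GGBBBB
BBYBBB
BBBBBB
BBBBBB
BBBBBB
After op 2 paint(2,4,B):
GGBBBB
GGBBBB
BBYBBB
BBBBBB
BBBBBB
BBBBBB
After op 3 paint(1,2,K):
GGBBBB
GGKBBB
BBYBBB
BBBBBB
BBBBBB
BBBBBB
After op 4 paint(1,3,B):
GGBBBB
GGKBBB
BBYBBB
BBBBBB
BBBBBB
BBBBBB
After op 5 paint(3,0,R):
GGBBBB
GGKBBB
BBYBBB
RBBBBB
BBBBBB
BBBBBB
After op 6 fill(4,4,Y) [29 cells changed]:
GGYYYY
GGKYYY
YYYYYY
RYYYYY
YYYYYY
YYYYYY
After op 7 paint(2,4,W):
GGYYYY
GGKYYY
YYYYWY
RYYYYY
YYYYYY
YYYYYY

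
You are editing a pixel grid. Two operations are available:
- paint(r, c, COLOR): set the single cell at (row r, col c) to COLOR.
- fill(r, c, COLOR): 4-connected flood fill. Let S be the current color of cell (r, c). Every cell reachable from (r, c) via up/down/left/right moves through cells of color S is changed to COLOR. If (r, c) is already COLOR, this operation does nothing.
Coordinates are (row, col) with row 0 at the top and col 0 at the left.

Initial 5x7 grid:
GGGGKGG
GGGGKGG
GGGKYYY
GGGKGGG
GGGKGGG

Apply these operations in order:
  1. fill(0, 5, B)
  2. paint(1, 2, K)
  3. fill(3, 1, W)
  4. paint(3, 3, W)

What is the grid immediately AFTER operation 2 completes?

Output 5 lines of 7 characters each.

After op 1 fill(0,5,B) [4 cells changed]:
GGGGKBB
GGGGKBB
GGGKYYY
GGGKGGG
GGGKGGG
After op 2 paint(1,2,K):
GGGGKBB
GGKGKBB
GGGKYYY
GGGKGGG
GGGKGGG

Answer: GGGGKBB
GGKGKBB
GGGKYYY
GGGKGGG
GGGKGGG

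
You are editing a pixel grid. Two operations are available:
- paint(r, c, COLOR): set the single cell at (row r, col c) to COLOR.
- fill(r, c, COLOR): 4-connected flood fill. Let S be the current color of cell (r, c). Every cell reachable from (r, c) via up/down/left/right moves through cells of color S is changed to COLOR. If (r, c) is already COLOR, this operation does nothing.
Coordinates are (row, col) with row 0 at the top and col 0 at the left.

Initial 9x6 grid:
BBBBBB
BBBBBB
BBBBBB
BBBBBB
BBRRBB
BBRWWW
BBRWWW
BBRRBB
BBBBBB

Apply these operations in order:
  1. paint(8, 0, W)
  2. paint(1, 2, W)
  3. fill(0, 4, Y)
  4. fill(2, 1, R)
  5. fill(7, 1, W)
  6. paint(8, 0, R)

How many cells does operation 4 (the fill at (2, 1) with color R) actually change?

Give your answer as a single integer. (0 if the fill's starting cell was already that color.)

After op 1 paint(8,0,W):
BBBBBB
BBBBBB
BBBBBB
BBBBBB
BBRRBB
BBRWWW
BBRWWW
BBRRBB
WBBBBB
After op 2 paint(1,2,W):
BBBBBB
BBWBBB
BBBBBB
BBBBBB
BBRRBB
BBRWWW
BBRWWW
BBRRBB
WBBBBB
After op 3 fill(0,4,Y) [40 cells changed]:
YYYYYY
YYWYYY
YYYYYY
YYYYYY
YYRRYY
YYRWWW
YYRWWW
YYRRYY
WYYYYY
After op 4 fill(2,1,R) [40 cells changed]:
RRRRRR
RRWRRR
RRRRRR
RRRRRR
RRRRRR
RRRWWW
RRRWWW
RRRRRR
WRRRRR

Answer: 40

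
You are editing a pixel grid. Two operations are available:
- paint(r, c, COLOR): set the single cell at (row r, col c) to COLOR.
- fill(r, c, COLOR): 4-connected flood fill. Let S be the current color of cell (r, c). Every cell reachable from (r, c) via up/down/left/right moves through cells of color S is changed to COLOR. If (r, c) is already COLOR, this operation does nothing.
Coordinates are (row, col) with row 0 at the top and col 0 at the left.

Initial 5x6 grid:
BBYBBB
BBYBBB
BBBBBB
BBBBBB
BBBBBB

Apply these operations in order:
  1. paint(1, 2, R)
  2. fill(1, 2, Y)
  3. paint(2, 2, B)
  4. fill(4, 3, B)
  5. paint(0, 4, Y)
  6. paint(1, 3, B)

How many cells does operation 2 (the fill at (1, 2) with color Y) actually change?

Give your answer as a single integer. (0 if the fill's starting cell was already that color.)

Answer: 1

Derivation:
After op 1 paint(1,2,R):
BBYBBB
BBRBBB
BBBBBB
BBBBBB
BBBBBB
After op 2 fill(1,2,Y) [1 cells changed]:
BBYBBB
BBYBBB
BBBBBB
BBBBBB
BBBBBB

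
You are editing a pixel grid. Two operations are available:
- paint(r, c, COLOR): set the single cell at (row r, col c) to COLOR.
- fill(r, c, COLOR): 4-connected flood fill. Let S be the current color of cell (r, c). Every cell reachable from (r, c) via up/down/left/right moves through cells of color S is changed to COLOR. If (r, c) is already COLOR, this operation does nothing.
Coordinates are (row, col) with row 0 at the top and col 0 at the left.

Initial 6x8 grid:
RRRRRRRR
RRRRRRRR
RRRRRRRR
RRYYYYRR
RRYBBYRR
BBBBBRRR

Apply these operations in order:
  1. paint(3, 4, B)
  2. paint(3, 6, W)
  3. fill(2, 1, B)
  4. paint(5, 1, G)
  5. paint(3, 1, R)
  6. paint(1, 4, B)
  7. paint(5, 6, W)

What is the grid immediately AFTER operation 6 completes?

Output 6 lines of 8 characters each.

After op 1 paint(3,4,B):
RRRRRRRR
RRRRRRRR
RRRRRRRR
RRYYBYRR
RRYBBYRR
BBBBBRRR
After op 2 paint(3,6,W):
RRRRRRRR
RRRRRRRR
RRRRRRRR
RRYYBYWR
RRYBBYRR
BBBBBRRR
After op 3 fill(2,1,B) [34 cells changed]:
BBBBBBBB
BBBBBBBB
BBBBBBBB
BBYYBYWB
BBYBBYBB
BBBBBBBB
After op 4 paint(5,1,G):
BBBBBBBB
BBBBBBBB
BBBBBBBB
BBYYBYWB
BBYBBYBB
BGBBBBBB
After op 5 paint(3,1,R):
BBBBBBBB
BBBBBBBB
BBBBBBBB
BRYYBYWB
BBYBBYBB
BGBBBBBB
After op 6 paint(1,4,B):
BBBBBBBB
BBBBBBBB
BBBBBBBB
BRYYBYWB
BBYBBYBB
BGBBBBBB

Answer: BBBBBBBB
BBBBBBBB
BBBBBBBB
BRYYBYWB
BBYBBYBB
BGBBBBBB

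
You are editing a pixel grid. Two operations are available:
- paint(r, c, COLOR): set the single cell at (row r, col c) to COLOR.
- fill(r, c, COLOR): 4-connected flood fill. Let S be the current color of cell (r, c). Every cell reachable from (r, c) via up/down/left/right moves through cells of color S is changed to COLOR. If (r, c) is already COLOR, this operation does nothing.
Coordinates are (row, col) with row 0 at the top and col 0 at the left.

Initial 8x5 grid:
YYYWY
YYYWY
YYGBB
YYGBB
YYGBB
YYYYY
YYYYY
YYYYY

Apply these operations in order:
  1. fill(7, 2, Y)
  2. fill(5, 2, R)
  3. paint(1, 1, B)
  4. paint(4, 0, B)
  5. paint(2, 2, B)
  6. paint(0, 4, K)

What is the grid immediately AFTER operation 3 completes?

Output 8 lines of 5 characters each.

Answer: RRRWY
RBRWY
RRGBB
RRGBB
RRGBB
RRRRR
RRRRR
RRRRR

Derivation:
After op 1 fill(7,2,Y) [0 cells changed]:
YYYWY
YYYWY
YYGBB
YYGBB
YYGBB
YYYYY
YYYYY
YYYYY
After op 2 fill(5,2,R) [27 cells changed]:
RRRWY
RRRWY
RRGBB
RRGBB
RRGBB
RRRRR
RRRRR
RRRRR
After op 3 paint(1,1,B):
RRRWY
RBRWY
RRGBB
RRGBB
RRGBB
RRRRR
RRRRR
RRRRR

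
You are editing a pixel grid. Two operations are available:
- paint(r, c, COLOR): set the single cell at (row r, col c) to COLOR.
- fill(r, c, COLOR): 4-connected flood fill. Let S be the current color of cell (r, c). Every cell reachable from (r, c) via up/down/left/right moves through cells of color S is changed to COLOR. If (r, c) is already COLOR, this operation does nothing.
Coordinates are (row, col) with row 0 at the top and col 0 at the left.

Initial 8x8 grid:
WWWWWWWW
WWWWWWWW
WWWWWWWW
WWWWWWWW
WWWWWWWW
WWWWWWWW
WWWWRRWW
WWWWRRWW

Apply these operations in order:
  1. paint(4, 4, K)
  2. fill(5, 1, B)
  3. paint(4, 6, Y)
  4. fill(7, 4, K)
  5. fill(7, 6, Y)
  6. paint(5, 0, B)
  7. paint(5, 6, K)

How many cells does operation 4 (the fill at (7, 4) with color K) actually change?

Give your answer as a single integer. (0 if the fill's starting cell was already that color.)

After op 1 paint(4,4,K):
WWWWWWWW
WWWWWWWW
WWWWWWWW
WWWWWWWW
WWWWKWWW
WWWWWWWW
WWWWRRWW
WWWWRRWW
After op 2 fill(5,1,B) [59 cells changed]:
BBBBBBBB
BBBBBBBB
BBBBBBBB
BBBBBBBB
BBBBKBBB
BBBBBBBB
BBBBRRBB
BBBBRRBB
After op 3 paint(4,6,Y):
BBBBBBBB
BBBBBBBB
BBBBBBBB
BBBBBBBB
BBBBKBYB
BBBBBBBB
BBBBRRBB
BBBBRRBB
After op 4 fill(7,4,K) [4 cells changed]:
BBBBBBBB
BBBBBBBB
BBBBBBBB
BBBBBBBB
BBBBKBYB
BBBBBBBB
BBBBKKBB
BBBBKKBB

Answer: 4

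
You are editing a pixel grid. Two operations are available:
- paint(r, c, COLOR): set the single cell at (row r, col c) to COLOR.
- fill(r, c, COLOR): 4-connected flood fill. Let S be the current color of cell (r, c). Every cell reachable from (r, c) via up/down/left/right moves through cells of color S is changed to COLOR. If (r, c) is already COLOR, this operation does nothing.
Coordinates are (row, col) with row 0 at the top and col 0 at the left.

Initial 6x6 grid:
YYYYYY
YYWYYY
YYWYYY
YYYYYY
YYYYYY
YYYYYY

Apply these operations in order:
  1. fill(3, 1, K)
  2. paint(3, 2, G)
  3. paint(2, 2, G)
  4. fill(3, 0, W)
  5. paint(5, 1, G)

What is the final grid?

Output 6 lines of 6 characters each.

Answer: WWWWWW
WWWWWW
WWGWWW
WWGWWW
WWWWWW
WGWWWW

Derivation:
After op 1 fill(3,1,K) [34 cells changed]:
KKKKKK
KKWKKK
KKWKKK
KKKKKK
KKKKKK
KKKKKK
After op 2 paint(3,2,G):
KKKKKK
KKWKKK
KKWKKK
KKGKKK
KKKKKK
KKKKKK
After op 3 paint(2,2,G):
KKKKKK
KKWKKK
KKGKKK
KKGKKK
KKKKKK
KKKKKK
After op 4 fill(3,0,W) [33 cells changed]:
WWWWWW
WWWWWW
WWGWWW
WWGWWW
WWWWWW
WWWWWW
After op 5 paint(5,1,G):
WWWWWW
WWWWWW
WWGWWW
WWGWWW
WWWWWW
WGWWWW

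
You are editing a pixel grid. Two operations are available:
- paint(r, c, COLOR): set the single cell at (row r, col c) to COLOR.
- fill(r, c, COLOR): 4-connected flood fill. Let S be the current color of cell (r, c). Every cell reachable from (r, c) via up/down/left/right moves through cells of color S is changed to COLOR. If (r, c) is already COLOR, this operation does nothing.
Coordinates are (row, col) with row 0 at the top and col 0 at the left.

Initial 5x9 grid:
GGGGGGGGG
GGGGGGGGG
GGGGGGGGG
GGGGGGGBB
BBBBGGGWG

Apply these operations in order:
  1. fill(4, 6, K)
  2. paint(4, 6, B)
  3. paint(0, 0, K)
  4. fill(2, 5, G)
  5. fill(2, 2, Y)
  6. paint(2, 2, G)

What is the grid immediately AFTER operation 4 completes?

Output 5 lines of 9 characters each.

After op 1 fill(4,6,K) [37 cells changed]:
KKKKKKKKK
KKKKKKKKK
KKKKKKKKK
KKKKKKKBB
BBBBKKKWG
After op 2 paint(4,6,B):
KKKKKKKKK
KKKKKKKKK
KKKKKKKKK
KKKKKKKBB
BBBBKKBWG
After op 3 paint(0,0,K):
KKKKKKKKK
KKKKKKKKK
KKKKKKKKK
KKKKKKKBB
BBBBKKBWG
After op 4 fill(2,5,G) [36 cells changed]:
GGGGGGGGG
GGGGGGGGG
GGGGGGGGG
GGGGGGGBB
BBBBGGBWG

Answer: GGGGGGGGG
GGGGGGGGG
GGGGGGGGG
GGGGGGGBB
BBBBGGBWG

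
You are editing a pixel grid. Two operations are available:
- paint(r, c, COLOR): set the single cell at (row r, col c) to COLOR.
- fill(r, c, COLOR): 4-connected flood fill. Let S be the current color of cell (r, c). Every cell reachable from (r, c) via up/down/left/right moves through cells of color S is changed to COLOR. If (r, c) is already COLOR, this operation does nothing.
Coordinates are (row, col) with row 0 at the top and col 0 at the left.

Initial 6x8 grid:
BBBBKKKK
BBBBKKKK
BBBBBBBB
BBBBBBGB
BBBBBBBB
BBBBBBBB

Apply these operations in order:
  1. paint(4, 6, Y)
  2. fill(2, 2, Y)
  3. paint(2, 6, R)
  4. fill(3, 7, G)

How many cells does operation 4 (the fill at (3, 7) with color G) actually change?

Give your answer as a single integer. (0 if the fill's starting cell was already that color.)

After op 1 paint(4,6,Y):
BBBBKKKK
BBBBKKKK
BBBBBBBB
BBBBBBGB
BBBBBBYB
BBBBBBBB
After op 2 fill(2,2,Y) [38 cells changed]:
YYYYKKKK
YYYYKKKK
YYYYYYYY
YYYYYYGY
YYYYYYYY
YYYYYYYY
After op 3 paint(2,6,R):
YYYYKKKK
YYYYKKKK
YYYYYYRY
YYYYYYGY
YYYYYYYY
YYYYYYYY
After op 4 fill(3,7,G) [38 cells changed]:
GGGGKKKK
GGGGKKKK
GGGGGGRG
GGGGGGGG
GGGGGGGG
GGGGGGGG

Answer: 38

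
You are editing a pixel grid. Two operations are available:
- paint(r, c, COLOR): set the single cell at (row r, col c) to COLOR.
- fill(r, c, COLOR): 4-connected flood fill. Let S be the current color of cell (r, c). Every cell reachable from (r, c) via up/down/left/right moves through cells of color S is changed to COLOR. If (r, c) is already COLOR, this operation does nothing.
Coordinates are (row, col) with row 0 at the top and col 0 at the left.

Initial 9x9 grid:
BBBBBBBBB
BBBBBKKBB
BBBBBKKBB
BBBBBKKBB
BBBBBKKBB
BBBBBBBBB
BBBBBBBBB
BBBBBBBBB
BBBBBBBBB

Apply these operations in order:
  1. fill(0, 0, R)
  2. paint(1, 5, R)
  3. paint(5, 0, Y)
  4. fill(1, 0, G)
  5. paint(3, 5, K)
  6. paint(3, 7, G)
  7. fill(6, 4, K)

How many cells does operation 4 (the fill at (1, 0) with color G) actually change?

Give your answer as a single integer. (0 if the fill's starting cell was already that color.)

Answer: 73

Derivation:
After op 1 fill(0,0,R) [73 cells changed]:
RRRRRRRRR
RRRRRKKRR
RRRRRKKRR
RRRRRKKRR
RRRRRKKRR
RRRRRRRRR
RRRRRRRRR
RRRRRRRRR
RRRRRRRRR
After op 2 paint(1,5,R):
RRRRRRRRR
RRRRRRKRR
RRRRRKKRR
RRRRRKKRR
RRRRRKKRR
RRRRRRRRR
RRRRRRRRR
RRRRRRRRR
RRRRRRRRR
After op 3 paint(5,0,Y):
RRRRRRRRR
RRRRRRKRR
RRRRRKKRR
RRRRRKKRR
RRRRRKKRR
YRRRRRRRR
RRRRRRRRR
RRRRRRRRR
RRRRRRRRR
After op 4 fill(1,0,G) [73 cells changed]:
GGGGGGGGG
GGGGGGKGG
GGGGGKKGG
GGGGGKKGG
GGGGGKKGG
YGGGGGGGG
GGGGGGGGG
GGGGGGGGG
GGGGGGGGG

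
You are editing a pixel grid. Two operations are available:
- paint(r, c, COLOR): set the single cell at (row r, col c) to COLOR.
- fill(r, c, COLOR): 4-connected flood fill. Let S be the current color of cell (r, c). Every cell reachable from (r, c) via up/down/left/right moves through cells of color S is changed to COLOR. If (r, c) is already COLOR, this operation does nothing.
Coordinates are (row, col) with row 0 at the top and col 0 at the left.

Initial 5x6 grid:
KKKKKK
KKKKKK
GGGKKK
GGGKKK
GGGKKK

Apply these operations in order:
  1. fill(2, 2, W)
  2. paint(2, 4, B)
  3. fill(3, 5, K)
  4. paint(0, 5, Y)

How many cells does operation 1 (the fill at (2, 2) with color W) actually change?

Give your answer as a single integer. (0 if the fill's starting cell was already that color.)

Answer: 9

Derivation:
After op 1 fill(2,2,W) [9 cells changed]:
KKKKKK
KKKKKK
WWWKKK
WWWKKK
WWWKKK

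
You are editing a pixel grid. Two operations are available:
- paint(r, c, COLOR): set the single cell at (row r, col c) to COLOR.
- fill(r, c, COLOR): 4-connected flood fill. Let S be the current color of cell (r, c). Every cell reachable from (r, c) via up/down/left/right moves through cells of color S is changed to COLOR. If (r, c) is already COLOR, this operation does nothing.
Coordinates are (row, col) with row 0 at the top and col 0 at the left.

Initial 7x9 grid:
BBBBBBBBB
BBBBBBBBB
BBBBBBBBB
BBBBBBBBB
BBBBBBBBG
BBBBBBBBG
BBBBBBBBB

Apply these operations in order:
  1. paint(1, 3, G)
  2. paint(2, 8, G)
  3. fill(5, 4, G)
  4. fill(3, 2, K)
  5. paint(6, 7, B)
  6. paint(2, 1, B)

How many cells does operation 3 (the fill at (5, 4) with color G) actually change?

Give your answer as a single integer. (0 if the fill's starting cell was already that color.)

Answer: 59

Derivation:
After op 1 paint(1,3,G):
BBBBBBBBB
BBBGBBBBB
BBBBBBBBB
BBBBBBBBB
BBBBBBBBG
BBBBBBBBG
BBBBBBBBB
After op 2 paint(2,8,G):
BBBBBBBBB
BBBGBBBBB
BBBBBBBBG
BBBBBBBBB
BBBBBBBBG
BBBBBBBBG
BBBBBBBBB
After op 3 fill(5,4,G) [59 cells changed]:
GGGGGGGGG
GGGGGGGGG
GGGGGGGGG
GGGGGGGGG
GGGGGGGGG
GGGGGGGGG
GGGGGGGGG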